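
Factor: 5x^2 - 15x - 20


Roots satisfy r1 + r2 = -b/a = 3 and r1*r2 = c/a = -4.
So r1 = 4, r2 = -1.
5x^2 - 15x - 20 = 5(x - r1)(x - r2) = 5(x - 4)(x + 1)


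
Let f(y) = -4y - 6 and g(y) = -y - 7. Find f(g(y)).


Substitute g(y) into f:
f(g(y)) = -4*(-y - 7) + (-6)
Expand and combine: 4y + 22


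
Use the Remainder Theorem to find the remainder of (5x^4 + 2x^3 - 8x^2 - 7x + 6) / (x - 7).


By the Remainder Theorem, the remainder equals p(7):
  5*(7)^4 = 12005
  2*(7)^3 = 686
  -8*(7)^2 = -392
  -7*(7)^1 = -49
  constant: 6
Sum: 12005 + 686 - 392 - 49 + 6 = 12256


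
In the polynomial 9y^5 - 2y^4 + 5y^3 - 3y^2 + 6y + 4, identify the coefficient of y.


Read off the coefficient of y: 6


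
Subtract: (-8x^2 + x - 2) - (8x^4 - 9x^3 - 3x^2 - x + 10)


Distribute the minus sign:
  (-8x^2 + x - 2)
- (8x^4 - 9x^3 - 3x^2 - x + 10)
Negate second polynomial: -8x^4 + 9x^3 + 3x^2 + x - 10
Add: -8x^4 + 9x^3 - 5x^2 + 2x - 12


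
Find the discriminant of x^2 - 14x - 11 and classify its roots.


D = b^2 - 4ac = (-14)^2 - 4(1)(-11) = 196 + 44 = 240
Since D > 0: two distinct irrational roots


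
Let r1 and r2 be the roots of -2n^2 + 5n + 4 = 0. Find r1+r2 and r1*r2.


For an^2+bn+c=0: sum = -b/a, product = c/a.
a=-2, b=5, c=4
Sum = -(5)/-2 = 5/2
Product = (4)/-2 = -2


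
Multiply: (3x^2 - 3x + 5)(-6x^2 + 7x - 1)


Distribute each term of the first polynomial:
  (3x^2)(-6x^2 + 7x - 1) = -18x^4 + 21x^3 - 3x^2
  (-3x)(-6x^2 + 7x - 1) = 18x^3 - 21x^2 + 3x
  (5)(-6x^2 + 7x - 1) = -30x^2 + 35x - 5
Sum: -18x^4 + 39x^3 - 54x^2 + 38x - 5


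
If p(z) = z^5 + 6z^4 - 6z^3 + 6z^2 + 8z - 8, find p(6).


Using direct substitution:
  1 * (6)^5 = 7776
  6 * (6)^4 = 7776
  -6 * (6)^3 = -1296
  6 * (6)^2 = 216
  8 * (6)^1 = 48
  constant: -8
Sum = 7776 + 7776 - 1296 + 216 + 48 - 8 = 14512


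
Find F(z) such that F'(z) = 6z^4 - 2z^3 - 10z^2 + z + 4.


Reverse power rule on each term:
  ∫ 6z^4 dz = (6/5)z^5
  ∫ -2z^3 dz = -(1/2)z^4
  ∫ -10z^2 dz = -(10/3)z^3
  ∫ z dz = (1/2)z^2
  ∫ 4 dz = 4z
F(z) = (6/5)z^5 - (1/2)z^4 - (10/3)z^3 + (1/2)z^2 + 4z + C


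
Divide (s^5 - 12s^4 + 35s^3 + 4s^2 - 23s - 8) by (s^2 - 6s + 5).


(s^5 - 12s^4 + 35s^3 + 4s^2 - 23s - 8) / (s^2 - 6s + 5)
Step 1: s^3 * (s^2 - 6s + 5) = s^5 - 6s^4 + 5s^3; subtract.
Step 2: -6s^2 * (s^2 - 6s + 5) = -6s^4 + 36s^3 - 30s^2; subtract.
Step 3: -6s * (s^2 - 6s + 5) = -6s^3 + 36s^2 - 30s; subtract.
Step 4: -2 * (s^2 - 6s + 5) = -2s^2 + 12s - 10; subtract.
Quotient: s^3 - 6s^2 - 6s - 2, Remainder: -5s + 2


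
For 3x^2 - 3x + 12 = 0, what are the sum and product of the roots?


For ax^2+bx+c=0: sum = -b/a, product = c/a.
a=3, b=-3, c=12
Sum = -(-3)/3 = 1
Product = (12)/3 = 4


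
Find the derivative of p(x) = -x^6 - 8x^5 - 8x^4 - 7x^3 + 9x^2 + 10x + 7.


Apply the power rule term by term:
  d/dx(-x^6) = -6x^5
  d/dx(-8x^5) = -40x^4
  d/dx(-8x^4) = -32x^3
  d/dx(-7x^3) = -21x^2
  d/dx(9x^2) = 18x
  d/dx(10x) = 10
  d/dx(7) = 0
p'(x) = -6x^5 - 40x^4 - 32x^3 - 21x^2 + 18x + 10


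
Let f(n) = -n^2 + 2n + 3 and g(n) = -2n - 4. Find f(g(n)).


Substitute g(n) into f:
f(g(n)) = -1*(-2n - 4)^2 + 2*(-2n - 4) + 3
(-2n - 4)^2 = 4n^2 + 16n + 16
Expand and combine: -4n^2 - 20n - 21


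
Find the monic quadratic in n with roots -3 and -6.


p(n) = (n + 3)(n + 6)
Expand: n^2 + 9n + 18


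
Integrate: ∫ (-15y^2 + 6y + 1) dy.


Reverse power rule on each term:
  ∫ -15y^2 dy = -5y^3
  ∫ 6y dy = 3y^2
  ∫ 1 dy = y
F(y) = -5y^3 + 3y^2 + y + C


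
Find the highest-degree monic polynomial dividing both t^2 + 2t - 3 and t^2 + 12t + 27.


Factor each:
  t^2 + 2t - 3 = (t + 3)(t - 1)
  t^2 + 12t + 27 = (t + 3)(t + 9)
Common monic factor: t + 3


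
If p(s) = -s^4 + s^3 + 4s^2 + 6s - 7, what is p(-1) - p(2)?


p(-1) = -11
p(2) = 13
p(-1) - p(2) = -11 - 13 = -24


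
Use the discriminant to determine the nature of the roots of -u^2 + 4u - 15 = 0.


D = b^2 - 4ac = (4)^2 - 4(-1)(-15) = 16 - 60 = -44
Since D < 0: two complex conjugate roots (no real roots)


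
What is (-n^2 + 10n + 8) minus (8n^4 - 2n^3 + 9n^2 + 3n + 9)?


Distribute the minus sign:
  (-n^2 + 10n + 8)
- (8n^4 - 2n^3 + 9n^2 + 3n + 9)
Negate second polynomial: -8n^4 + 2n^3 - 9n^2 - 3n - 9
Add: -8n^4 + 2n^3 - 10n^2 + 7n - 1


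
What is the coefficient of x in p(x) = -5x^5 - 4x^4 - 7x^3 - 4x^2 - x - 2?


Read off the coefficient of x: -1


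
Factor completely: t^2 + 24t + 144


Roots satisfy r1 + r2 = -b/a = -24 and r1*r2 = c/a = 144.
So r1 = -12, r2 = -12.
t^2 + 24t + 144 = (t - r1)(t - r2) = (t + 12)(t + 12)


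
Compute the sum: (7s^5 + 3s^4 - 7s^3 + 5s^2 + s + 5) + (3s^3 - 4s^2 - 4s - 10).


Align terms by degree and add:
  7s^5 + 3s^4 - 7s^3 + 5s^2 + s + 5
+ 3s^3 - 4s^2 - 4s - 10
= 7s^5 + 3s^4 - 4s^3 + s^2 - 3s - 5


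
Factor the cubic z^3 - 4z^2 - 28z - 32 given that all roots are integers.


Try integer roots (divisors of -32). z=8: p(8)=0.
Divide out (z - 8): quotient is z^2 + 4z + 4.
Factor the quadratic: (z + 2)(z + 2)
Result: (z - 8)(z + 2)(z + 2)


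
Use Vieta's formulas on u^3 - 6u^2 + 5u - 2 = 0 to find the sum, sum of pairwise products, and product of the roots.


Monic cubic u^3+bu^2+cu+d=0: sum=-b, pairwise sum=c, product=-d.
b=-6, c=5, d=-2
r1+r2+r3 = 6
r1r2+r1r3+r2r3 = 5
r1r2r3 = 2


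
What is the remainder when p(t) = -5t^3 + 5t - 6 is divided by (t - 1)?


By the Remainder Theorem, the remainder equals p(1):
  -5*(1)^3 = -5
  0*(1)^2 = 0
  5*(1)^1 = 5
  constant: -6
Sum: -5 + 0 + 5 - 6 = -6


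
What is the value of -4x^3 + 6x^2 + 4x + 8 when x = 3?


Using direct substitution:
  -4 * (3)^3 = -108
  6 * (3)^2 = 54
  4 * (3)^1 = 12
  constant: 8
Sum = -108 + 54 + 12 + 8 = -34


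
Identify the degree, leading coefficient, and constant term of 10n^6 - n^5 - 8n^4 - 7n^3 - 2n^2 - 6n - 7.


Highest power of n is 6, with coefficient 10. Constant term is -7.
Degree = 6, leading coefficient = 10, constant term = -7


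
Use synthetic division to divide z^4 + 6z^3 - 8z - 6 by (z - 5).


Synthetic division with c = 5. Coefficients: 1, 6, 0, -8, -6
Bring down 1.
  1 * 5 = 5; 5 + 6 = 11
  11 * 5 = 55; 55 + 0 = 55
  55 * 5 = 275; 275 - 8 = 267
  267 * 5 = 1335; 1335 - 6 = 1329
Quotient: z^3 + 11z^2 + 55z + 267, Remainder: 1329


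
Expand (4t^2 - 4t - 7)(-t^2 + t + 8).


Distribute each term of the first polynomial:
  (4t^2)(-t^2 + t + 8) = -4t^4 + 4t^3 + 32t^2
  (-4t)(-t^2 + t + 8) = 4t^3 - 4t^2 - 32t
  (-7)(-t^2 + t + 8) = 7t^2 - 7t - 56
Sum: -4t^4 + 8t^3 + 35t^2 - 39t - 56


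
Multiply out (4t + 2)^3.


Expand (4t + 2)^3 by repeated multiplication:
  (4t + 2)^2 = 16t^2 + 16t + 4
= 64t^3 + 96t^2 + 48t + 8


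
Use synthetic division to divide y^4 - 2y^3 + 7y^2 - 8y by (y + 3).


Synthetic division with c = -3. Coefficients: 1, -2, 7, -8, 0
Bring down 1.
  1 * -3 = -3; -3 - 2 = -5
  -5 * -3 = 15; 15 + 7 = 22
  22 * -3 = -66; -66 - 8 = -74
  -74 * -3 = 222; 222 + 0 = 222
Quotient: y^3 - 5y^2 + 22y - 74, Remainder: 222


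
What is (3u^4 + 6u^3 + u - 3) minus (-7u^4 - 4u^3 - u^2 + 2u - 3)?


Distribute the minus sign:
  (3u^4 + 6u^3 + u - 3)
- (-7u^4 - 4u^3 - u^2 + 2u - 3)
Negate second polynomial: 7u^4 + 4u^3 + u^2 - 2u + 3
Add: 10u^4 + 10u^3 + u^2 - u


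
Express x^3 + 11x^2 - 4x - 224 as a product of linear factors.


Try integer roots (divisors of -224). x=4: p(4)=0.
Divide out (x - 4): quotient is x^2 + 15x + 56.
Factor the quadratic: (x + 8)(x + 7)
Result: (x - 4)(x + 8)(x + 7)


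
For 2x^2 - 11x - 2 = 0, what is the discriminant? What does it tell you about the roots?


D = b^2 - 4ac = (-11)^2 - 4(2)(-2) = 121 + 16 = 137
Since D > 0: two distinct irrational roots


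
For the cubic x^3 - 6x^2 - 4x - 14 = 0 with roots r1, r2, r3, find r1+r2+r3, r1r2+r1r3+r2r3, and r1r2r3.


Monic cubic x^3+bx^2+cx+d=0: sum=-b, pairwise sum=c, product=-d.
b=-6, c=-4, d=-14
r1+r2+r3 = 6
r1r2+r1r3+r2r3 = -4
r1r2r3 = 14


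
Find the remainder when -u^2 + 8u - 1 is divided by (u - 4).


By the Remainder Theorem, the remainder equals p(4):
  -1*(4)^2 = -16
  8*(4)^1 = 32
  constant: -1
Sum: -16 + 32 - 1 = 15


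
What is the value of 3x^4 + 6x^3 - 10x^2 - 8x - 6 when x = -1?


Using direct substitution:
  3 * (-1)^4 = 3
  6 * (-1)^3 = -6
  -10 * (-1)^2 = -10
  -8 * (-1)^1 = 8
  constant: -6
Sum = 3 - 6 - 10 + 8 - 6 = -11


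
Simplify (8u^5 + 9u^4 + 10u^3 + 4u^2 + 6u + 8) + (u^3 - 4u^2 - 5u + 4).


Align terms by degree and add:
  8u^5 + 9u^4 + 10u^3 + 4u^2 + 6u + 8
+ u^3 - 4u^2 - 5u + 4
= 8u^5 + 9u^4 + 11u^3 + u + 12


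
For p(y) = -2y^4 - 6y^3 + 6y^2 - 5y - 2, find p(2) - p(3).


p(2) = -68
p(3) = -287
p(2) - p(3) = -68 + 287 = 219


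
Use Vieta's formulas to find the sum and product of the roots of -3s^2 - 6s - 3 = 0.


For as^2+bs+c=0: sum = -b/a, product = c/a.
a=-3, b=-6, c=-3
Sum = -(-6)/-3 = -2
Product = (-3)/-3 = 1


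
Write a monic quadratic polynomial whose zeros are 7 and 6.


p(z) = (z - 7)(z - 6)
Expand: z^2 - 13z + 42


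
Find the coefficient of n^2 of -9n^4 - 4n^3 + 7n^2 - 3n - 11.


Read off the coefficient of n^2: 7


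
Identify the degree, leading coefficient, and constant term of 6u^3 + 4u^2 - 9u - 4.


Highest power of u is 3, with coefficient 6. Constant term is -4.
Degree = 3, leading coefficient = 6, constant term = -4


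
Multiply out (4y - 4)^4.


Expand (4y - 4)^4 by repeated multiplication:
  (4y - 4)^2 = 16y^2 - 32y + 16
  (4y - 4)^3 = 64y^3 - 192y^2 + 192y - 64
= 256y^4 - 1024y^3 + 1536y^2 - 1024y + 256


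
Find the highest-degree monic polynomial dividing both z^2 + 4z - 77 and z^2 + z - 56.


Factor each:
  z^2 + 4z - 77 = (z - 7)(z + 11)
  z^2 + z - 56 = (z - 7)(z + 8)
Common monic factor: z - 7


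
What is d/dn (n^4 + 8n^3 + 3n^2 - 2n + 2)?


Apply the power rule term by term:
  d/dn(n^4) = 4n^3
  d/dn(8n^3) = 24n^2
  d/dn(3n^2) = 6n
  d/dn(-2n) = -2
  d/dn(2) = 0
p'(n) = 4n^3 + 24n^2 + 6n - 2


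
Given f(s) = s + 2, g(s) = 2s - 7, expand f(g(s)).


Substitute g(s) into f:
f(g(s)) = 1*(2s - 7) + 2
Expand and combine: 2s - 5


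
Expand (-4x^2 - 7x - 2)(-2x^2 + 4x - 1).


Distribute each term of the first polynomial:
  (-4x^2)(-2x^2 + 4x - 1) = 8x^4 - 16x^3 + 4x^2
  (-7x)(-2x^2 + 4x - 1) = 14x^3 - 28x^2 + 7x
  (-2)(-2x^2 + 4x - 1) = 4x^2 - 8x + 2
Sum: 8x^4 - 2x^3 - 20x^2 - x + 2


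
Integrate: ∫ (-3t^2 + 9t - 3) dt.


Reverse power rule on each term:
  ∫ -3t^2 dt = -t^3
  ∫ 9t dt = (9/2)t^2
  ∫ -3 dt = -3t
F(t) = -t^3 + (9/2)t^2 - 3t + C


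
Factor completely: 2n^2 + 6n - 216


Roots satisfy r1 + r2 = -b/a = -3 and r1*r2 = c/a = -108.
So r1 = -12, r2 = 9.
2n^2 + 6n - 216 = 2(n - r1)(n - r2) = 2(n + 12)(n - 9)


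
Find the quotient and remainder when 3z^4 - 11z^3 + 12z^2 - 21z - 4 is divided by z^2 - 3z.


(3z^4 - 11z^3 + 12z^2 - 21z - 4) / (z^2 - 3z)
Step 1: 3z^2 * (z^2 - 3z) = 3z^4 - 9z^3; subtract.
Step 2: -2z * (z^2 - 3z) = -2z^3 + 6z^2; subtract.
Step 3: 6 * (z^2 - 3z) = 6z^2 - 18z; subtract.
Quotient: 3z^2 - 2z + 6, Remainder: -3z - 4


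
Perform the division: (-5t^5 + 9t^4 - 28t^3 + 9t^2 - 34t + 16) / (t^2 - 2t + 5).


(-5t^5 + 9t^4 - 28t^3 + 9t^2 - 34t + 16) / (t^2 - 2t + 5)
Step 1: -5t^3 * (t^2 - 2t + 5) = -5t^5 + 10t^4 - 25t^3; subtract.
Step 2: -t^2 * (t^2 - 2t + 5) = -t^4 + 2t^3 - 5t^2; subtract.
Step 3: -5t * (t^2 - 2t + 5) = -5t^3 + 10t^2 - 25t; subtract.
Step 4: 4 * (t^2 - 2t + 5) = 4t^2 - 8t + 20; subtract.
Quotient: -5t^3 - t^2 - 5t + 4, Remainder: -t - 4


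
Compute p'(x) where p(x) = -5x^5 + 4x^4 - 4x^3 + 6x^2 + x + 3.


Apply the power rule term by term:
  d/dx(-5x^5) = -25x^4
  d/dx(4x^4) = 16x^3
  d/dx(-4x^3) = -12x^2
  d/dx(6x^2) = 12x
  d/dx(x) = 1
  d/dx(3) = 0
p'(x) = -25x^4 + 16x^3 - 12x^2 + 12x + 1


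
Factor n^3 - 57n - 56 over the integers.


Try integer roots (divisors of -56). n=-7: p(-7)=0.
Divide out (n + 7): quotient is n^2 - 7n - 8.
Factor the quadratic: (n - 8)(n + 1)
Result: (n + 7)(n - 8)(n + 1)


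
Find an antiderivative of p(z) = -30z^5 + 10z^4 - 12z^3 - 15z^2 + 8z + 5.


Reverse power rule on each term:
  ∫ -30z^5 dz = -5z^6
  ∫ 10z^4 dz = 2z^5
  ∫ -12z^3 dz = -3z^4
  ∫ -15z^2 dz = -5z^3
  ∫ 8z dz = 4z^2
  ∫ 5 dz = 5z
F(z) = -5z^6 + 2z^5 - 3z^4 - 5z^3 + 4z^2 + 5z + C


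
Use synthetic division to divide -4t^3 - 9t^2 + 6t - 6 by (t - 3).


Synthetic division with c = 3. Coefficients: -4, -9, 6, -6
Bring down -4.
  -4 * 3 = -12; -12 - 9 = -21
  -21 * 3 = -63; -63 + 6 = -57
  -57 * 3 = -171; -171 - 6 = -177
Quotient: -4t^2 - 21t - 57, Remainder: -177


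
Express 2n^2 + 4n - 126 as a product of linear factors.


Roots satisfy r1 + r2 = -b/a = -2 and r1*r2 = c/a = -63.
So r1 = -9, r2 = 7.
2n^2 + 4n - 126 = 2(n - r1)(n - r2) = 2(n + 9)(n - 7)


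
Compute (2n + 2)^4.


Expand (2n + 2)^4 by repeated multiplication:
  (2n + 2)^2 = 4n^2 + 8n + 4
  (2n + 2)^3 = 8n^3 + 24n^2 + 24n + 8
= 16n^4 + 64n^3 + 96n^2 + 64n + 16


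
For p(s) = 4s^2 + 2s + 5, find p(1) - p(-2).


p(1) = 11
p(-2) = 17
p(1) - p(-2) = 11 - 17 = -6


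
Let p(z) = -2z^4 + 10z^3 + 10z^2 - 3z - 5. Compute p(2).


Using direct substitution:
  -2 * (2)^4 = -32
  10 * (2)^3 = 80
  10 * (2)^2 = 40
  -3 * (2)^1 = -6
  constant: -5
Sum = -32 + 80 + 40 - 6 - 5 = 77


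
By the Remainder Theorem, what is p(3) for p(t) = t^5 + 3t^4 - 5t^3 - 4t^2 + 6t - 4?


By the Remainder Theorem, the remainder equals p(3):
  1*(3)^5 = 243
  3*(3)^4 = 243
  -5*(3)^3 = -135
  -4*(3)^2 = -36
  6*(3)^1 = 18
  constant: -4
Sum: 243 + 243 - 135 - 36 + 18 - 4 = 329


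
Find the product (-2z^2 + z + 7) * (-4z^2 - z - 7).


Distribute each term of the first polynomial:
  (-2z^2)(-4z^2 - z - 7) = 8z^4 + 2z^3 + 14z^2
  (z)(-4z^2 - z - 7) = -4z^3 - z^2 - 7z
  (7)(-4z^2 - z - 7) = -28z^2 - 7z - 49
Sum: 8z^4 - 2z^3 - 15z^2 - 14z - 49


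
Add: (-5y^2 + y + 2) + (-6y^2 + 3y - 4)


Align terms by degree and add:
  -5y^2 + y + 2
  -6y^2 + 3y - 4
= -11y^2 + 4y - 2


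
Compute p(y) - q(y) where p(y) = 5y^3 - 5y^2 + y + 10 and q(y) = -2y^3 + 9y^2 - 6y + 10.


Distribute the minus sign:
  (5y^3 - 5y^2 + y + 10)
- (-2y^3 + 9y^2 - 6y + 10)
Negate second polynomial: 2y^3 - 9y^2 + 6y - 10
Add: 7y^3 - 14y^2 + 7y


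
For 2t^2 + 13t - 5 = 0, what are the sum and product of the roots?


For at^2+bt+c=0: sum = -b/a, product = c/a.
a=2, b=13, c=-5
Sum = -(13)/2 = -13/2
Product = (-5)/2 = -5/2


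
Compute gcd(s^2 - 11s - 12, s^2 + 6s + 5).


Factor each:
  s^2 - 11s - 12 = (s + 1)(s - 12)
  s^2 + 6s + 5 = (s + 1)(s + 5)
Common monic factor: s + 1


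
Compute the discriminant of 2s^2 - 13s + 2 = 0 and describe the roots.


D = b^2 - 4ac = (-13)^2 - 4(2)(2) = 169 - 16 = 153
Since D > 0: two distinct irrational roots


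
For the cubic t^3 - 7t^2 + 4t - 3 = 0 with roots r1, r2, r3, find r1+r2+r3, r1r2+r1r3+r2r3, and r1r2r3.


Monic cubic t^3+bt^2+ct+d=0: sum=-b, pairwise sum=c, product=-d.
b=-7, c=4, d=-3
r1+r2+r3 = 7
r1r2+r1r3+r2r3 = 4
r1r2r3 = 3


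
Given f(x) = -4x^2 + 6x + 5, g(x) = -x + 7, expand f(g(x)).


Substitute g(x) into f:
f(g(x)) = -4*(-x + 7)^2 + 6*(-x + 7) + 5
(-x + 7)^2 = x^2 - 14x + 49
Expand and combine: -4x^2 + 50x - 149


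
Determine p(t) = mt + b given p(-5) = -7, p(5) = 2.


p(t) = mt + b. Using p(-5)=-7, p(5)=2:
m = (-7 - 2)/(-5 - 5) = -9/-10 = 9/10
b = -7 - m*(-5) = -7 + 9/2 = -5/2
p(t) = (9/10)t - (5/2)


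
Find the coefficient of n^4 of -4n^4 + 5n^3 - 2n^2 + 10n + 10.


Read off the coefficient of n^4: -4


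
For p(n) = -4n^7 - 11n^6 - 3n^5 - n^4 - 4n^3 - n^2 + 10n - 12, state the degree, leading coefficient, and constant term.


Highest power of n is 7, with coefficient -4. Constant term is -12.
Degree = 7, leading coefficient = -4, constant term = -12


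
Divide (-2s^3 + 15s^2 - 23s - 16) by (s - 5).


(-2s^3 + 15s^2 - 23s - 16) / (s - 5)
Step 1: -2s^2 * (s - 5) = -2s^3 + 10s^2; subtract.
Step 2: 5s * (s - 5) = 5s^2 - 25s; subtract.
Step 3: 2 * (s - 5) = 2s - 10; subtract.
Quotient: -2s^2 + 5s + 2, Remainder: -6


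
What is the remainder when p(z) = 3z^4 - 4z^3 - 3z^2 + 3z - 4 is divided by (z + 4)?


By the Remainder Theorem, the remainder equals p(-4):
  3*(-4)^4 = 768
  -4*(-4)^3 = 256
  -3*(-4)^2 = -48
  3*(-4)^1 = -12
  constant: -4
Sum: 768 + 256 - 48 - 12 - 4 = 960


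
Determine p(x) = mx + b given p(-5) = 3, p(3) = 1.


p(x) = mx + b. Using p(-5)=3, p(3)=1:
m = (3 - 1)/(-5 - 3) = 2/-8 = -1/4
b = 3 - m*(-5) = 3 - 5/4 = 7/4
p(x) = -(1/4)x + (7/4)


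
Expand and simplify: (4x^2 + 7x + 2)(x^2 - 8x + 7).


Distribute each term of the first polynomial:
  (4x^2)(x^2 - 8x + 7) = 4x^4 - 32x^3 + 28x^2
  (7x)(x^2 - 8x + 7) = 7x^3 - 56x^2 + 49x
  (2)(x^2 - 8x + 7) = 2x^2 - 16x + 14
Sum: 4x^4 - 25x^3 - 26x^2 + 33x + 14


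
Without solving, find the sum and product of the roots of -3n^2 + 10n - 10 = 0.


For an^2+bn+c=0: sum = -b/a, product = c/a.
a=-3, b=10, c=-10
Sum = -(10)/-3 = 10/3
Product = (-10)/-3 = 10/3


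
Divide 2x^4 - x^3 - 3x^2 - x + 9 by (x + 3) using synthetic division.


Synthetic division with c = -3. Coefficients: 2, -1, -3, -1, 9
Bring down 2.
  2 * -3 = -6; -6 - 1 = -7
  -7 * -3 = 21; 21 - 3 = 18
  18 * -3 = -54; -54 - 1 = -55
  -55 * -3 = 165; 165 + 9 = 174
Quotient: 2x^3 - 7x^2 + 18x - 55, Remainder: 174


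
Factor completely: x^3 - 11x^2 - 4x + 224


Try integer roots (divisors of 224). x=-4: p(-4)=0.
Divide out (x + 4): quotient is x^2 - 15x + 56.
Factor the quadratic: (x - 8)(x - 7)
Result: (x + 4)(x - 8)(x - 7)


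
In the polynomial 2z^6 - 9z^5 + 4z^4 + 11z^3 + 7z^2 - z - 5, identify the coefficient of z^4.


Read off the coefficient of z^4: 4


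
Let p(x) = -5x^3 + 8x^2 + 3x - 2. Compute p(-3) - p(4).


p(-3) = 196
p(4) = -182
p(-3) - p(4) = 196 + 182 = 378


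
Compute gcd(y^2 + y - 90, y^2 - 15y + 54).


Factor each:
  y^2 + y - 90 = (y - 9)(y + 10)
  y^2 - 15y + 54 = (y - 9)(y - 6)
Common monic factor: y - 9


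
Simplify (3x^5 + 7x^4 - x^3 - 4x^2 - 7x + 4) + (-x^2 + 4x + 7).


Align terms by degree and add:
  3x^5 + 7x^4 - x^3 - 4x^2 - 7x + 4
  -x^2 + 4x + 7
= 3x^5 + 7x^4 - x^3 - 5x^2 - 3x + 11


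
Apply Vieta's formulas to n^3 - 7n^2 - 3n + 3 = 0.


Monic cubic n^3+bn^2+cn+d=0: sum=-b, pairwise sum=c, product=-d.
b=-7, c=-3, d=3
r1+r2+r3 = 7
r1r2+r1r3+r2r3 = -3
r1r2r3 = -3


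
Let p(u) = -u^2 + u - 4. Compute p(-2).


Using direct substitution:
  -1 * (-2)^2 = -4
  1 * (-2)^1 = -2
  constant: -4
Sum = -4 - 2 - 4 = -10


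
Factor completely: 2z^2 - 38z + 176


Roots satisfy r1 + r2 = -b/a = 19 and r1*r2 = c/a = 88.
So r1 = 8, r2 = 11.
2z^2 - 38z + 176 = 2(z - r1)(z - r2) = 2(z - 8)(z - 11)


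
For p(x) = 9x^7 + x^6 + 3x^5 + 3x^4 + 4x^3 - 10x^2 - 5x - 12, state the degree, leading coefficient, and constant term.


Highest power of x is 7, with coefficient 9. Constant term is -12.
Degree = 7, leading coefficient = 9, constant term = -12


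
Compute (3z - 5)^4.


Expand (3z - 5)^4 by repeated multiplication:
  (3z - 5)^2 = 9z^2 - 30z + 25
  (3z - 5)^3 = 27z^3 - 135z^2 + 225z - 125
= 81z^4 - 540z^3 + 1350z^2 - 1500z + 625


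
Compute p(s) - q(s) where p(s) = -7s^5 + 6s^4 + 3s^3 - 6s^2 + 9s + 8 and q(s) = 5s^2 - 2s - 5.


Distribute the minus sign:
  (-7s^5 + 6s^4 + 3s^3 - 6s^2 + 9s + 8)
- (5s^2 - 2s - 5)
Negate second polynomial: -5s^2 + 2s + 5
Add: -7s^5 + 6s^4 + 3s^3 - 11s^2 + 11s + 13


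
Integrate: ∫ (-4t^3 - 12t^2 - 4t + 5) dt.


Reverse power rule on each term:
  ∫ -4t^3 dt = -t^4
  ∫ -12t^2 dt = -4t^3
  ∫ -4t dt = -2t^2
  ∫ 5 dt = 5t
F(t) = -t^4 - 4t^3 - 2t^2 + 5t + C


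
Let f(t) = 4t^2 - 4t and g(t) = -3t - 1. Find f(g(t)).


Substitute g(t) into f:
f(g(t)) = 4*(-3t - 1)^2 + (-4)*(-3t - 1)
(-3t - 1)^2 = 9t^2 + 6t + 1
Expand and combine: 36t^2 + 36t + 8


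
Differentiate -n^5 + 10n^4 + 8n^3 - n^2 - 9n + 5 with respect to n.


Apply the power rule term by term:
  d/dn(-n^5) = -5n^4
  d/dn(10n^4) = 40n^3
  d/dn(8n^3) = 24n^2
  d/dn(-n^2) = -2n
  d/dn(-9n) = -9
  d/dn(5) = 0
p'(n) = -5n^4 + 40n^3 + 24n^2 - 2n - 9


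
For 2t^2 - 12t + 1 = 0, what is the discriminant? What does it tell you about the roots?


D = b^2 - 4ac = (-12)^2 - 4(2)(1) = 144 - 8 = 136
Since D > 0: two distinct irrational roots


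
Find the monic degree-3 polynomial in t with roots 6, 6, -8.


p(t) = (t - 6)(t - 6)(t + 8)
Expand: t^3 - 4t^2 - 60t + 288


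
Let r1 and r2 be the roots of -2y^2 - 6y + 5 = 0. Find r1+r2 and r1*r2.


For ay^2+by+c=0: sum = -b/a, product = c/a.
a=-2, b=-6, c=5
Sum = -(-6)/-2 = -3
Product = (5)/-2 = -5/2


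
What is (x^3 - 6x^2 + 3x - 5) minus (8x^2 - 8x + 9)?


Distribute the minus sign:
  (x^3 - 6x^2 + 3x - 5)
- (8x^2 - 8x + 9)
Negate second polynomial: -8x^2 + 8x - 9
Add: x^3 - 14x^2 + 11x - 14


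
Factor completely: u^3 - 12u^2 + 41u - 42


Try integer roots (divisors of -42). u=7: p(7)=0.
Divide out (u - 7): quotient is u^2 - 5u + 6.
Factor the quadratic: (u - 3)(u - 2)
Result: (u - 7)(u - 3)(u - 2)


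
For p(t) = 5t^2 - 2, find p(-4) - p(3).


p(-4) = 78
p(3) = 43
p(-4) - p(3) = 78 - 43 = 35


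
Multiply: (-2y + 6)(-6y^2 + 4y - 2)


Distribute each term of the first polynomial:
  (-2y)(-6y^2 + 4y - 2) = 12y^3 - 8y^2 + 4y
  (6)(-6y^2 + 4y - 2) = -36y^2 + 24y - 12
Sum: 12y^3 - 44y^2 + 28y - 12


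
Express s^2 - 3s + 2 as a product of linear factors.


Roots satisfy r1 + r2 = -b/a = 3 and r1*r2 = c/a = 2.
So r1 = 2, r2 = 1.
s^2 - 3s + 2 = (s - r1)(s - r2) = (s - 2)(s - 1)


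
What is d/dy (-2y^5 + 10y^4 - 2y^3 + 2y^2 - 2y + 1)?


Apply the power rule term by term:
  d/dy(-2y^5) = -10y^4
  d/dy(10y^4) = 40y^3
  d/dy(-2y^3) = -6y^2
  d/dy(2y^2) = 4y
  d/dy(-2y) = -2
  d/dy(1) = 0
p'(y) = -10y^4 + 40y^3 - 6y^2 + 4y - 2


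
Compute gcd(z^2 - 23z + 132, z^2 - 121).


Factor each:
  z^2 - 23z + 132 = (z - 11)(z - 12)
  z^2 - 121 = (z - 11)(z + 11)
Common monic factor: z - 11


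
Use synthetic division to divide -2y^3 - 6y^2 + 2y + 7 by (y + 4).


Synthetic division with c = -4. Coefficients: -2, -6, 2, 7
Bring down -2.
  -2 * -4 = 8; 8 - 6 = 2
  2 * -4 = -8; -8 + 2 = -6
  -6 * -4 = 24; 24 + 7 = 31
Quotient: -2y^2 + 2y - 6, Remainder: 31


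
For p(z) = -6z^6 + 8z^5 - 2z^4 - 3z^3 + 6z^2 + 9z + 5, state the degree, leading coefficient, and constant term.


Highest power of z is 6, with coefficient -6. Constant term is 5.
Degree = 6, leading coefficient = -6, constant term = 5


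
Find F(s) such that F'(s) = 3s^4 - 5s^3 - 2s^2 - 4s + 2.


Reverse power rule on each term:
  ∫ 3s^4 ds = (3/5)s^5
  ∫ -5s^3 ds = -(5/4)s^4
  ∫ -2s^2 ds = -(2/3)s^3
  ∫ -4s ds = -2s^2
  ∫ 2 ds = 2s
F(s) = (3/5)s^5 - (5/4)s^4 - (2/3)s^3 - 2s^2 + 2s + C


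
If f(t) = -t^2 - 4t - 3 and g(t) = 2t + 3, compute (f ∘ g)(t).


Substitute g(t) into f:
f(g(t)) = -1*(2t + 3)^2 + (-4)*(2t + 3) + (-3)
(2t + 3)^2 = 4t^2 + 12t + 9
Expand and combine: -4t^2 - 20t - 24


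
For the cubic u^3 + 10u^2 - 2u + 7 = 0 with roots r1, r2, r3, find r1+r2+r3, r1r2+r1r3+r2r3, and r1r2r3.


Monic cubic u^3+bu^2+cu+d=0: sum=-b, pairwise sum=c, product=-d.
b=10, c=-2, d=7
r1+r2+r3 = -10
r1r2+r1r3+r2r3 = -2
r1r2r3 = -7


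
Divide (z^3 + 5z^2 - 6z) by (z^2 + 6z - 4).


(z^3 + 5z^2 - 6z) / (z^2 + 6z - 4)
Step 1: z * (z^2 + 6z - 4) = z^3 + 6z^2 - 4z; subtract.
Step 2: -1 * (z^2 + 6z - 4) = -z^2 - 6z + 4; subtract.
Quotient: z - 1, Remainder: 4z - 4


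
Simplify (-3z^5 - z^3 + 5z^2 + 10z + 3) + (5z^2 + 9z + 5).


Align terms by degree and add:
  -3z^5 - z^3 + 5z^2 + 10z + 3
+ 5z^2 + 9z + 5
= -3z^5 - z^3 + 10z^2 + 19z + 8


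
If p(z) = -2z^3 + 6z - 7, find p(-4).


Using direct substitution:
  -2 * (-4)^3 = 128
  0 * (-4)^2 = 0
  6 * (-4)^1 = -24
  constant: -7
Sum = 128 + 0 - 24 - 7 = 97


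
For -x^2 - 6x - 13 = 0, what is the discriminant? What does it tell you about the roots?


D = b^2 - 4ac = (-6)^2 - 4(-1)(-13) = 36 - 52 = -16
Since D < 0: two complex conjugate roots (no real roots)


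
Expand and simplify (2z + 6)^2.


Expand (2z + 6)^2 by repeated multiplication:
= 4z^2 + 24z + 36


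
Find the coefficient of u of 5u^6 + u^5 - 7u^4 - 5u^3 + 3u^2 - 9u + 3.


Read off the coefficient of u: -9


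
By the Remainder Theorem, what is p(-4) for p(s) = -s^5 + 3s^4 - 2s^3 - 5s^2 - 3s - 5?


By the Remainder Theorem, the remainder equals p(-4):
  -1*(-4)^5 = 1024
  3*(-4)^4 = 768
  -2*(-4)^3 = 128
  -5*(-4)^2 = -80
  -3*(-4)^1 = 12
  constant: -5
Sum: 1024 + 768 + 128 - 80 + 12 - 5 = 1847


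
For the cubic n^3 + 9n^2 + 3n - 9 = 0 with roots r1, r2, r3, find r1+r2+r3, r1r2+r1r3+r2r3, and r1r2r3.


Monic cubic n^3+bn^2+cn+d=0: sum=-b, pairwise sum=c, product=-d.
b=9, c=3, d=-9
r1+r2+r3 = -9
r1r2+r1r3+r2r3 = 3
r1r2r3 = 9


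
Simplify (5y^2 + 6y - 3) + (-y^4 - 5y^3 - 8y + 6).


Align terms by degree and add:
  5y^2 + 6y - 3
  -y^4 - 5y^3 - 8y + 6
= -y^4 - 5y^3 + 5y^2 - 2y + 3


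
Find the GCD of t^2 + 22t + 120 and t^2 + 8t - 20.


Factor each:
  t^2 + 22t + 120 = (t + 10)(t + 12)
  t^2 + 8t - 20 = (t + 10)(t - 2)
Common monic factor: t + 10


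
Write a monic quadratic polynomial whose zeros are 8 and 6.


p(z) = (z - 8)(z - 6)
Expand: z^2 - 14z + 48


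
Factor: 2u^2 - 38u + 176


Roots satisfy r1 + r2 = -b/a = 19 and r1*r2 = c/a = 88.
So r1 = 8, r2 = 11.
2u^2 - 38u + 176 = 2(u - r1)(u - r2) = 2(u - 8)(u - 11)


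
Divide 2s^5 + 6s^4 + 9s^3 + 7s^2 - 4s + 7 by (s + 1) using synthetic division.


Synthetic division with c = -1. Coefficients: 2, 6, 9, 7, -4, 7
Bring down 2.
  2 * -1 = -2; -2 + 6 = 4
  4 * -1 = -4; -4 + 9 = 5
  5 * -1 = -5; -5 + 7 = 2
  2 * -1 = -2; -2 - 4 = -6
  -6 * -1 = 6; 6 + 7 = 13
Quotient: 2s^4 + 4s^3 + 5s^2 + 2s - 6, Remainder: 13


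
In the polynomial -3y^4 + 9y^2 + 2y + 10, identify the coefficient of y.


Read off the coefficient of y: 2


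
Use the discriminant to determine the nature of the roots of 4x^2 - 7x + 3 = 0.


D = b^2 - 4ac = (-7)^2 - 4(4)(3) = 49 - 48 = 1
Since D > 0: two distinct rational roots


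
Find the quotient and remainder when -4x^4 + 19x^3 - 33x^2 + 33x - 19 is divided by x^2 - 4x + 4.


(-4x^4 + 19x^3 - 33x^2 + 33x - 19) / (x^2 - 4x + 4)
Step 1: -4x^2 * (x^2 - 4x + 4) = -4x^4 + 16x^3 - 16x^2; subtract.
Step 2: 3x * (x^2 - 4x + 4) = 3x^3 - 12x^2 + 12x; subtract.
Step 3: -5 * (x^2 - 4x + 4) = -5x^2 + 20x - 20; subtract.
Quotient: -4x^2 + 3x - 5, Remainder: x + 1


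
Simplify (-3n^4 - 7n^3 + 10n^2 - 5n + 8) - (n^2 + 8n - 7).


Distribute the minus sign:
  (-3n^4 - 7n^3 + 10n^2 - 5n + 8)
- (n^2 + 8n - 7)
Negate second polynomial: -n^2 - 8n + 7
Add: -3n^4 - 7n^3 + 9n^2 - 13n + 15


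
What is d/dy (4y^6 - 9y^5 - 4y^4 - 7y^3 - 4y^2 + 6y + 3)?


Apply the power rule term by term:
  d/dy(4y^6) = 24y^5
  d/dy(-9y^5) = -45y^4
  d/dy(-4y^4) = -16y^3
  d/dy(-7y^3) = -21y^2
  d/dy(-4y^2) = -8y
  d/dy(6y) = 6
  d/dy(3) = 0
p'(y) = 24y^5 - 45y^4 - 16y^3 - 21y^2 - 8y + 6


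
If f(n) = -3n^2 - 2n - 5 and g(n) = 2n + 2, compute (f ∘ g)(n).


Substitute g(n) into f:
f(g(n)) = -3*(2n + 2)^2 + (-2)*(2n + 2) + (-5)
(2n + 2)^2 = 4n^2 + 8n + 4
Expand and combine: -12n^2 - 28n - 21


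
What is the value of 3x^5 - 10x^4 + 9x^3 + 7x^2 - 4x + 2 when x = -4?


Using direct substitution:
  3 * (-4)^5 = -3072
  -10 * (-4)^4 = -2560
  9 * (-4)^3 = -576
  7 * (-4)^2 = 112
  -4 * (-4)^1 = 16
  constant: 2
Sum = -3072 - 2560 - 576 + 112 + 16 + 2 = -6078


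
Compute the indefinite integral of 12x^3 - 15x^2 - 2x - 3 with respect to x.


Reverse power rule on each term:
  ∫ 12x^3 dx = 3x^4
  ∫ -15x^2 dx = -5x^3
  ∫ -2x dx = -x^2
  ∫ -3 dx = -3x
F(x) = 3x^4 - 5x^3 - x^2 - 3x + C


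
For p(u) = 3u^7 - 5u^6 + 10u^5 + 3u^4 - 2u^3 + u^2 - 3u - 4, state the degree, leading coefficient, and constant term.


Highest power of u is 7, with coefficient 3. Constant term is -4.
Degree = 7, leading coefficient = 3, constant term = -4


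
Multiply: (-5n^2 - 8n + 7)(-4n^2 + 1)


Distribute each term of the first polynomial:
  (-5n^2)(-4n^2 + 1) = 20n^4 - 5n^2
  (-8n)(-4n^2 + 1) = 32n^3 - 8n
  (7)(-4n^2 + 1) = -28n^2 + 7
Sum: 20n^4 + 32n^3 - 33n^2 - 8n + 7


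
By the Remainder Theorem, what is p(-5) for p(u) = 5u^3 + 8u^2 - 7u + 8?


By the Remainder Theorem, the remainder equals p(-5):
  5*(-5)^3 = -625
  8*(-5)^2 = 200
  -7*(-5)^1 = 35
  constant: 8
Sum: -625 + 200 + 35 + 8 = -382


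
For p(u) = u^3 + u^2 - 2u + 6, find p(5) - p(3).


p(5) = 146
p(3) = 36
p(5) - p(3) = 146 - 36 = 110


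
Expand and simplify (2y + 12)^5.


Expand (2y + 12)^5 by repeated multiplication:
  (2y + 12)^2 = 4y^2 + 48y + 144
  (2y + 12)^3 = 8y^3 + 144y^2 + 864y + 1728
  (2y + 12)^4 = 16y^4 + 384y^3 + 3456y^2 + 13824y + 20736
= 32y^5 + 960y^4 + 11520y^3 + 69120y^2 + 207360y + 248832


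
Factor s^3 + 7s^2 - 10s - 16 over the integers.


Try integer roots (divisors of -16). s=-8: p(-8)=0.
Divide out (s + 8): quotient is s^2 - s - 2.
Factor the quadratic: (s + 1)(s - 2)
Result: (s + 8)(s + 1)(s - 2)


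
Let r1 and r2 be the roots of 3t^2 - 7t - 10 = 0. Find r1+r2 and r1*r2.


For at^2+bt+c=0: sum = -b/a, product = c/a.
a=3, b=-7, c=-10
Sum = -(-7)/3 = 7/3
Product = (-10)/3 = -10/3


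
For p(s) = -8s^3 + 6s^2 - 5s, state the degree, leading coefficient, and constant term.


Highest power of s is 3, with coefficient -8. Constant term is 0.
Degree = 3, leading coefficient = -8, constant term = 0


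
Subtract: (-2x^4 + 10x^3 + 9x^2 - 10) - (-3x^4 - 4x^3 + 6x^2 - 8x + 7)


Distribute the minus sign:
  (-2x^4 + 10x^3 + 9x^2 - 10)
- (-3x^4 - 4x^3 + 6x^2 - 8x + 7)
Negate second polynomial: 3x^4 + 4x^3 - 6x^2 + 8x - 7
Add: x^4 + 14x^3 + 3x^2 + 8x - 17


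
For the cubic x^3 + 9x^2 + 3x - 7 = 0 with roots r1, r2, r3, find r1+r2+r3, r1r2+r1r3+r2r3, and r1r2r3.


Monic cubic x^3+bx^2+cx+d=0: sum=-b, pairwise sum=c, product=-d.
b=9, c=3, d=-7
r1+r2+r3 = -9
r1r2+r1r3+r2r3 = 3
r1r2r3 = 7


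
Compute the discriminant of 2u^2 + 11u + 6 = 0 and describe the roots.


D = b^2 - 4ac = (11)^2 - 4(2)(6) = 121 - 48 = 73
Since D > 0: two distinct irrational roots


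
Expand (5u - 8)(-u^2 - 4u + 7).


Distribute each term of the first polynomial:
  (5u)(-u^2 - 4u + 7) = -5u^3 - 20u^2 + 35u
  (-8)(-u^2 - 4u + 7) = 8u^2 + 32u - 56
Sum: -5u^3 - 12u^2 + 67u - 56


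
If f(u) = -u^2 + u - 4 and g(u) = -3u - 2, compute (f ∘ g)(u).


Substitute g(u) into f:
f(g(u)) = -1*(-3u - 2)^2 + 1*(-3u - 2) + (-4)
(-3u - 2)^2 = 9u^2 + 12u + 4
Expand and combine: -9u^2 - 15u - 10


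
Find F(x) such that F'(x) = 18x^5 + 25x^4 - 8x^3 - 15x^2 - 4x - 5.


Reverse power rule on each term:
  ∫ 18x^5 dx = 3x^6
  ∫ 25x^4 dx = 5x^5
  ∫ -8x^3 dx = -2x^4
  ∫ -15x^2 dx = -5x^3
  ∫ -4x dx = -2x^2
  ∫ -5 dx = -5x
F(x) = 3x^6 + 5x^5 - 2x^4 - 5x^3 - 2x^2 - 5x + C


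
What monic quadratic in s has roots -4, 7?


p(s) = (s + 4)(s - 7)
Expand: s^2 - 3s - 28


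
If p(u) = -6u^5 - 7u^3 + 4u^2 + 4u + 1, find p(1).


Using direct substitution:
  -6 * (1)^5 = -6
  0 * (1)^4 = 0
  -7 * (1)^3 = -7
  4 * (1)^2 = 4
  4 * (1)^1 = 4
  constant: 1
Sum = -6 + 0 - 7 + 4 + 4 + 1 = -4


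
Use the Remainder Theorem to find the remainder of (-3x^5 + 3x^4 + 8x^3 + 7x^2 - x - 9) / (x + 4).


By the Remainder Theorem, the remainder equals p(-4):
  -3*(-4)^5 = 3072
  3*(-4)^4 = 768
  8*(-4)^3 = -512
  7*(-4)^2 = 112
  -1*(-4)^1 = 4
  constant: -9
Sum: 3072 + 768 - 512 + 112 + 4 - 9 = 3435


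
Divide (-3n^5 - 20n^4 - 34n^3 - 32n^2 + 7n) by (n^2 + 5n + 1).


(-3n^5 - 20n^4 - 34n^3 - 32n^2 + 7n) / (n^2 + 5n + 1)
Step 1: -3n^3 * (n^2 + 5n + 1) = -3n^5 - 15n^4 - 3n^3; subtract.
Step 2: -5n^2 * (n^2 + 5n + 1) = -5n^4 - 25n^3 - 5n^2; subtract.
Step 3: -6n * (n^2 + 5n + 1) = -6n^3 - 30n^2 - 6n; subtract.
Step 4: 3 * (n^2 + 5n + 1) = 3n^2 + 15n + 3; subtract.
Quotient: -3n^3 - 5n^2 - 6n + 3, Remainder: -2n - 3


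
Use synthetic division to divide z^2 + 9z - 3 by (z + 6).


Synthetic division with c = -6. Coefficients: 1, 9, -3
Bring down 1.
  1 * -6 = -6; -6 + 9 = 3
  3 * -6 = -18; -18 - 3 = -21
Quotient: z + 3, Remainder: -21


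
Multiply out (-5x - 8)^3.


Expand (-5x - 8)^3 by repeated multiplication:
  (-5x - 8)^2 = 25x^2 + 80x + 64
= -125x^3 - 600x^2 - 960x - 512


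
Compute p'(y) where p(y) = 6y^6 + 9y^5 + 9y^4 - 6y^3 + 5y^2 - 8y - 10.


Apply the power rule term by term:
  d/dy(6y^6) = 36y^5
  d/dy(9y^5) = 45y^4
  d/dy(9y^4) = 36y^3
  d/dy(-6y^3) = -18y^2
  d/dy(5y^2) = 10y
  d/dy(-8y) = -8
  d/dy(-10) = 0
p'(y) = 36y^5 + 45y^4 + 36y^3 - 18y^2 + 10y - 8


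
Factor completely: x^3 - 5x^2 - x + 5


Try integer roots (divisors of 5). x=-1: p(-1)=0.
Divide out (x + 1): quotient is x^2 - 6x + 5.
Factor the quadratic: (x - 5)(x - 1)
Result: (x + 1)(x - 5)(x - 1)


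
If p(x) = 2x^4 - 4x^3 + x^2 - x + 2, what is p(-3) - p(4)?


p(-3) = 284
p(4) = 270
p(-3) - p(4) = 284 - 270 = 14


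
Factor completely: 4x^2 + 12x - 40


Roots satisfy r1 + r2 = -b/a = -3 and r1*r2 = c/a = -10.
So r1 = -5, r2 = 2.
4x^2 + 12x - 40 = 4(x - r1)(x - r2) = 4(x + 5)(x - 2)


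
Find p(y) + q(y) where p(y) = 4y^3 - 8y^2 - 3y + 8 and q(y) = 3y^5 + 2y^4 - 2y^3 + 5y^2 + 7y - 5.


Align terms by degree and add:
  4y^3 - 8y^2 - 3y + 8
+ 3y^5 + 2y^4 - 2y^3 + 5y^2 + 7y - 5
= 3y^5 + 2y^4 + 2y^3 - 3y^2 + 4y + 3


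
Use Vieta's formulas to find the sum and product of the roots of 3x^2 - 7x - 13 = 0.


For ax^2+bx+c=0: sum = -b/a, product = c/a.
a=3, b=-7, c=-13
Sum = -(-7)/3 = 7/3
Product = (-13)/3 = -13/3


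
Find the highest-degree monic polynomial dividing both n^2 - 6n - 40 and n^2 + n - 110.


Factor each:
  n^2 - 6n - 40 = (n - 10)(n + 4)
  n^2 + n - 110 = (n - 10)(n + 11)
Common monic factor: n - 10


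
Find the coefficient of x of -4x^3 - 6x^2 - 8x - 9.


Read off the coefficient of x: -8


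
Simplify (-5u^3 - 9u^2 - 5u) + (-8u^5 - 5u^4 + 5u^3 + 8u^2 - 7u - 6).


Align terms by degree and add:
  -5u^3 - 9u^2 - 5u
  -8u^5 - 5u^4 + 5u^3 + 8u^2 - 7u - 6
= -8u^5 - 5u^4 - u^2 - 12u - 6


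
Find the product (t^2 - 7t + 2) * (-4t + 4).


Distribute each term of the first polynomial:
  (t^2)(-4t + 4) = -4t^3 + 4t^2
  (-7t)(-4t + 4) = 28t^2 - 28t
  (2)(-4t + 4) = -8t + 8
Sum: -4t^3 + 32t^2 - 36t + 8


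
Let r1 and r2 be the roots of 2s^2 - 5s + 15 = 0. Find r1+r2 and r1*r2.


For as^2+bs+c=0: sum = -b/a, product = c/a.
a=2, b=-5, c=15
Sum = -(-5)/2 = 5/2
Product = (15)/2 = 15/2


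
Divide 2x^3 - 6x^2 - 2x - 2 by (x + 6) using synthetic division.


Synthetic division with c = -6. Coefficients: 2, -6, -2, -2
Bring down 2.
  2 * -6 = -12; -12 - 6 = -18
  -18 * -6 = 108; 108 - 2 = 106
  106 * -6 = -636; -636 - 2 = -638
Quotient: 2x^2 - 18x + 106, Remainder: -638


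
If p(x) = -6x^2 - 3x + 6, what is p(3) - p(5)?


p(3) = -57
p(5) = -159
p(3) - p(5) = -57 + 159 = 102


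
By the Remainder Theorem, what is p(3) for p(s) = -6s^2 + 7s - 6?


By the Remainder Theorem, the remainder equals p(3):
  -6*(3)^2 = -54
  7*(3)^1 = 21
  constant: -6
Sum: -54 + 21 - 6 = -39


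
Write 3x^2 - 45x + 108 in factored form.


Roots satisfy r1 + r2 = -b/a = 15 and r1*r2 = c/a = 36.
So r1 = 3, r2 = 12.
3x^2 - 45x + 108 = 3(x - r1)(x - r2) = 3(x - 3)(x - 12)


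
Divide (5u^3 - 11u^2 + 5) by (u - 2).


(5u^3 - 11u^2 + 5) / (u - 2)
Step 1: 5u^2 * (u - 2) = 5u^3 - 10u^2; subtract.
Step 2: -u * (u - 2) = -u^2 + 2u; subtract.
Step 3: -2 * (u - 2) = -2u + 4; subtract.
Quotient: 5u^2 - u - 2, Remainder: 1


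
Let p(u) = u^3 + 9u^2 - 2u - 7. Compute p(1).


Using direct substitution:
  1 * (1)^3 = 1
  9 * (1)^2 = 9
  -2 * (1)^1 = -2
  constant: -7
Sum = 1 + 9 - 2 - 7 = 1


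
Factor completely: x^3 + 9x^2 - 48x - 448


Try integer roots (divisors of -448). x=7: p(7)=0.
Divide out (x - 7): quotient is x^2 + 16x + 64.
Factor the quadratic: (x + 8)(x + 8)
Result: (x - 7)(x + 8)(x + 8)


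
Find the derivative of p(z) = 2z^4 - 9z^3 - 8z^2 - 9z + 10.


Apply the power rule term by term:
  d/dz(2z^4) = 8z^3
  d/dz(-9z^3) = -27z^2
  d/dz(-8z^2) = -16z
  d/dz(-9z) = -9
  d/dz(10) = 0
p'(z) = 8z^3 - 27z^2 - 16z - 9


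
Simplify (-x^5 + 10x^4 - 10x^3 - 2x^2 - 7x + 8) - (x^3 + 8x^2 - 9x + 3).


Distribute the minus sign:
  (-x^5 + 10x^4 - 10x^3 - 2x^2 - 7x + 8)
- (x^3 + 8x^2 - 9x + 3)
Negate second polynomial: -x^3 - 8x^2 + 9x - 3
Add: -x^5 + 10x^4 - 11x^3 - 10x^2 + 2x + 5


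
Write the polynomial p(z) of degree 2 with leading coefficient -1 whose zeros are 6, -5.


p(z) = -(z - 6)(z + 5)
Expand: -z^2 + z + 30


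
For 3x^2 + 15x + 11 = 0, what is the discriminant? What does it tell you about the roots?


D = b^2 - 4ac = (15)^2 - 4(3)(11) = 225 - 132 = 93
Since D > 0: two distinct irrational roots


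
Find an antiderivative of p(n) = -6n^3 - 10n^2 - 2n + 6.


Reverse power rule on each term:
  ∫ -6n^3 dn = -(3/2)n^4
  ∫ -10n^2 dn = -(10/3)n^3
  ∫ -2n dn = -n^2
  ∫ 6 dn = 6n
F(n) = -(3/2)n^4 - (10/3)n^3 - n^2 + 6n + C


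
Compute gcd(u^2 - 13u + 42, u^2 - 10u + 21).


Factor each:
  u^2 - 13u + 42 = (u - 7)(u - 6)
  u^2 - 10u + 21 = (u - 7)(u - 3)
Common monic factor: u - 7


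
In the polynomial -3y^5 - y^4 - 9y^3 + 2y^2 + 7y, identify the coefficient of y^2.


Read off the coefficient of y^2: 2


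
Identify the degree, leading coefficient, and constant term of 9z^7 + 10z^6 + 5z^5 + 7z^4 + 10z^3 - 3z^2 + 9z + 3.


Highest power of z is 7, with coefficient 9. Constant term is 3.
Degree = 7, leading coefficient = 9, constant term = 3


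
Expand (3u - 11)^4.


Expand (3u - 11)^4 by repeated multiplication:
  (3u - 11)^2 = 9u^2 - 66u + 121
  (3u - 11)^3 = 27u^3 - 297u^2 + 1089u - 1331
= 81u^4 - 1188u^3 + 6534u^2 - 15972u + 14641


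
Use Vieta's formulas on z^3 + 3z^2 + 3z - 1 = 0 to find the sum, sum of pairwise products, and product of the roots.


Monic cubic z^3+bz^2+cz+d=0: sum=-b, pairwise sum=c, product=-d.
b=3, c=3, d=-1
r1+r2+r3 = -3
r1r2+r1r3+r2r3 = 3
r1r2r3 = 1


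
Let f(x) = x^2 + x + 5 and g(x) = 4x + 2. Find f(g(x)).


Substitute g(x) into f:
f(g(x)) = 1*(4x + 2)^2 + 1*(4x + 2) + 5
(4x + 2)^2 = 16x^2 + 16x + 4
Expand and combine: 16x^2 + 20x + 11


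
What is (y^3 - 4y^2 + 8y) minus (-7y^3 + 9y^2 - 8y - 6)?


Distribute the minus sign:
  (y^3 - 4y^2 + 8y)
- (-7y^3 + 9y^2 - 8y - 6)
Negate second polynomial: 7y^3 - 9y^2 + 8y + 6
Add: 8y^3 - 13y^2 + 16y + 6


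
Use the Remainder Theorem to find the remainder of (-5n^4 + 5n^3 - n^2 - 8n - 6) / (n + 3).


By the Remainder Theorem, the remainder equals p(-3):
  -5*(-3)^4 = -405
  5*(-3)^3 = -135
  -1*(-3)^2 = -9
  -8*(-3)^1 = 24
  constant: -6
Sum: -405 - 135 - 9 + 24 - 6 = -531


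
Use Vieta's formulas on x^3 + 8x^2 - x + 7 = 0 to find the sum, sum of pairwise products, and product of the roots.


Monic cubic x^3+bx^2+cx+d=0: sum=-b, pairwise sum=c, product=-d.
b=8, c=-1, d=7
r1+r2+r3 = -8
r1r2+r1r3+r2r3 = -1
r1r2r3 = -7


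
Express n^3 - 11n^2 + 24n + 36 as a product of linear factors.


Try integer roots (divisors of 36). n=6: p(6)=0.
Divide out (n - 6): quotient is n^2 - 5n - 6.
Factor the quadratic: (n + 1)(n - 6)
Result: (n - 6)(n + 1)(n - 6)


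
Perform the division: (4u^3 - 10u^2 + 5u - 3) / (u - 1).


(4u^3 - 10u^2 + 5u - 3) / (u - 1)
Step 1: 4u^2 * (u - 1) = 4u^3 - 4u^2; subtract.
Step 2: -6u * (u - 1) = -6u^2 + 6u; subtract.
Step 3: -1 * (u - 1) = -u + 1; subtract.
Quotient: 4u^2 - 6u - 1, Remainder: -4


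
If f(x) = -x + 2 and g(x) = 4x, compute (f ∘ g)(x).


Substitute g(x) into f:
f(g(x)) = -1*(4x) + 2
Expand and combine: -4x + 2
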